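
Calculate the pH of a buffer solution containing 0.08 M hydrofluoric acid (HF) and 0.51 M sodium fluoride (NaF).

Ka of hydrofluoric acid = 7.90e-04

pKa = -log(7.90e-04) = 3.10. pH = pKa + log([A⁻]/[HA]) = 3.10 + log(0.51/0.08)

pH = 3.91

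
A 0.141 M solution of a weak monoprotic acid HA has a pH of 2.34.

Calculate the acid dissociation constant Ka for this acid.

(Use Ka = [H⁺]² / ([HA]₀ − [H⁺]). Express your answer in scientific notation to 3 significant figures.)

[H⁺] = 10^(−pH) = 10^(−2.34) = 4.571e-03 M. For HA ⇌ H⁺ + A⁻, Ka = [H⁺][A⁻]/[HA] = [H⁺]² / ([HA]₀ − [H⁺]) = (4.571e-03)² / (0.141 − 4.571e-03) = 1.53e-04.

K_a = 1.53e-04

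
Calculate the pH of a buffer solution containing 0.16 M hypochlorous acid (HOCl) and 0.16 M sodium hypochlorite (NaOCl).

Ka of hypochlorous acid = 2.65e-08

pKa = -log(2.65e-08) = 7.58. pH = pKa + log([A⁻]/[HA]) = 7.58 + log(0.16/0.16)

pH = 7.58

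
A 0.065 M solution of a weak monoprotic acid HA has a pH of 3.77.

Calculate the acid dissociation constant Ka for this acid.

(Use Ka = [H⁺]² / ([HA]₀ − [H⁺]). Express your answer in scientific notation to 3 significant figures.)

[H⁺] = 10^(−pH) = 10^(−3.77) = 1.698e-04 M. For HA ⇌ H⁺ + A⁻, Ka = [H⁺][A⁻]/[HA] = [H⁺]² / ([HA]₀ − [H⁺]) = (1.698e-04)² / (0.065 − 1.698e-04) = 4.45e-07.

K_a = 4.45e-07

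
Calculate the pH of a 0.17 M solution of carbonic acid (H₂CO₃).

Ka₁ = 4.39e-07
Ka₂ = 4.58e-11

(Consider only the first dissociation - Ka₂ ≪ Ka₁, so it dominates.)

First dissociation dominates. From Ka₁ = [H⁺][HA⁻]/[H₂A], x² + Ka₁·x − Ka₁·C = 0 with C = 0.17 M and Ka₁ = 4.39e-07. Solving: [H⁺] = (−Ka₁ + √(Ka₁² + 4·Ka₁·C)) / 2 = 2.7297e-04 M. pH = -log(2.7297e-04) = 3.56.

pH = 3.56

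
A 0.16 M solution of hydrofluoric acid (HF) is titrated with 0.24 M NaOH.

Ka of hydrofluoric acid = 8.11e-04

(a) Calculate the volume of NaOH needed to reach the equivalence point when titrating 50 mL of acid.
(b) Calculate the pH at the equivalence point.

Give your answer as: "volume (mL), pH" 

moles acid = 0.16 × 50/1000 = 0.008 mol; V_base = moles/0.24 × 1000 = 33.3 mL. At equivalence only the conjugate base is present: [A⁻] = 0.008/0.083 = 9.6000e-02 M. Kb = Kw/Ka = 1.23e-11; [OH⁻] = √(Kb × [A⁻]) = 1.0880e-06; pOH = 5.96; pH = 14 - pOH = 8.04.

V = 33.3 mL, pH = 8.04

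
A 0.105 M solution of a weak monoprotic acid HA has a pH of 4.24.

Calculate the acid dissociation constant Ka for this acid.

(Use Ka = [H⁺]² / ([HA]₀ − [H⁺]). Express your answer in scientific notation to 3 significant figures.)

[H⁺] = 10^(−pH) = 10^(−4.24) = 5.754e-05 M. For HA ⇌ H⁺ + A⁻, Ka = [H⁺][A⁻]/[HA] = [H⁺]² / ([HA]₀ − [H⁺]) = (5.754e-05)² / (0.105 − 5.754e-05) = 3.16e-08.

K_a = 3.16e-08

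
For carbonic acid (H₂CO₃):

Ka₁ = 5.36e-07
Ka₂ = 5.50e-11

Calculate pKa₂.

pKa₂ = -log(Ka₂) = -log(5.50e-11) = 10.26.

pK_{a2} = 10.26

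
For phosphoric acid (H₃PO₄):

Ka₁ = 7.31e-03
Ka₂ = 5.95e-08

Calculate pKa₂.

pKa₂ = -log(Ka₂) = -log(5.95e-08) = 7.23.

pK_{a2} = 7.23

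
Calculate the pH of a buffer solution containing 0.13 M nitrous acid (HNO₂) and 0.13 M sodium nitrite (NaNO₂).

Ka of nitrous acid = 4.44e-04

pKa = -log(4.44e-04) = 3.35. pH = pKa + log([A⁻]/[HA]) = 3.35 + log(0.13/0.13)

pH = 3.35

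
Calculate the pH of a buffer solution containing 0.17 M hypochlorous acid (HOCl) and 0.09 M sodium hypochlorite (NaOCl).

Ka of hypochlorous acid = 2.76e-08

pKa = -log(2.76e-08) = 7.56. pH = pKa + log([A⁻]/[HA]) = 7.56 + log(0.09/0.17)

pH = 7.28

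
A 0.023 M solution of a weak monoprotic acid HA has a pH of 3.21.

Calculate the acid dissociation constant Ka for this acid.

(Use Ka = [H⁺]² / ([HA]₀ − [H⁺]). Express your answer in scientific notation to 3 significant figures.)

[H⁺] = 10^(−pH) = 10^(−3.21) = 6.166e-04 M. For HA ⇌ H⁺ + A⁻, Ka = [H⁺][A⁻]/[HA] = [H⁺]² / ([HA]₀ − [H⁺]) = (6.166e-04)² / (0.023 − 6.166e-04) = 1.70e-05.

K_a = 1.70e-05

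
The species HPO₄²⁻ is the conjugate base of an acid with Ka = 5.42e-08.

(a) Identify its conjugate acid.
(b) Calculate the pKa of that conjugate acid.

(a) The conjugate acid is formed by adding one H⁺ to HPO₄²⁻, giving H₂PO₄⁻. (b) pKa = -log(Ka) = -log(5.42e-08) = 7.27.

Conjugate acid: H₂PO₄⁻; pK_a = 7.27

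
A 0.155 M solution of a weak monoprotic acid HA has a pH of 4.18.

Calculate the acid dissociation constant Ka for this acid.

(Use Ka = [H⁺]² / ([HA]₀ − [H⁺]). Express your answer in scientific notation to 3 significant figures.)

[H⁺] = 10^(−pH) = 10^(−4.18) = 6.607e-05 M. For HA ⇌ H⁺ + A⁻, Ka = [H⁺][A⁻]/[HA] = [H⁺]² / ([HA]₀ − [H⁺]) = (6.607e-05)² / (0.155 − 6.607e-05) = 2.82e-08.

K_a = 2.82e-08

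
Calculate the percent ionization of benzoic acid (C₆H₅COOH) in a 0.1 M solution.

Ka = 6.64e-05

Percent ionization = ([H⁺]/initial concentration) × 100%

Using Ka equilibrium: x² + Ka×x - Ka×C = 0. Solving: [H⁺] = 2.5438e-03. Percent = (2.5438e-03/0.1) × 100

Percent ionization = 2.54%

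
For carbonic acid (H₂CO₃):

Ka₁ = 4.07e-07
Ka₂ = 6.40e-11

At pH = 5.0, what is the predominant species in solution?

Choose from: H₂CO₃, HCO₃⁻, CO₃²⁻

pKa₁ = 6.39, pKa₂ = 10.19. For a polyprotic acid the predominant species crosses at each pKa: below pKa_n the protonated form dominates, above it the deprotonated form does. At pH = 5.0, the predominant species is H₂CO₃.

H₂CO₃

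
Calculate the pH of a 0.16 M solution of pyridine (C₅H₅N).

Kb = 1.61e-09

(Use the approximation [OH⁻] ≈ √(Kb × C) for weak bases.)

[OH⁻] = √(Kb × C) = √(1.61e-09 × 0.16) = 1.6050e-05. pOH = 4.79, pH = 14 - pOH

pH = 9.21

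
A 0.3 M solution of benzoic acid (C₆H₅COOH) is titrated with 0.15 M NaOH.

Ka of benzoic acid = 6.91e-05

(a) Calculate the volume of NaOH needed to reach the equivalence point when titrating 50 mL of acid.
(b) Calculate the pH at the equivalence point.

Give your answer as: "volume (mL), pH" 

moles acid = 0.3 × 50/1000 = 0.015 mol; V_base = moles/0.15 × 1000 = 100.0 mL. At equivalence only the conjugate base is present: [A⁻] = 0.015/0.150 = 1.0000e-01 M. Kb = Kw/Ka = 1.45e-10; [OH⁻] = √(Kb × [A⁻]) = 3.8042e-06; pOH = 5.42; pH = 14 - pOH = 8.58.

V = 100.0 mL, pH = 8.58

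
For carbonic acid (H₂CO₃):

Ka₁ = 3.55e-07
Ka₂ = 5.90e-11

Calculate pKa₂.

pKa₂ = -log(Ka₂) = -log(5.90e-11) = 10.23.

pK_{a2} = 10.23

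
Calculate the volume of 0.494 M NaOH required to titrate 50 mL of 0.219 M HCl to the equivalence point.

At equivalence: moles acid = moles base. moles HCl = 0.219 × 50/1000 = 0.01095 mol. V_base = moles / 0.494 × 1000 = 22.2 mL.

V_{base} = 22.2 mL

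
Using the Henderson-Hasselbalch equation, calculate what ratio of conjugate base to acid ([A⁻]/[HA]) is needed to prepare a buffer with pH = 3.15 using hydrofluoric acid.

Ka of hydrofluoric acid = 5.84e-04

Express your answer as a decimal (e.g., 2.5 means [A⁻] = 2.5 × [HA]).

pKa = -log(5.84e-04) = 3.2336. pH = pKa + log([A⁻]/[HA]), so log([A⁻]/[HA]) = pH − pKa = 3.15 − 3.2336 = -0.0836. [A⁻]/[HA] = 10^(-0.0836) = 0.825

[A⁻]/[HA] = 0.825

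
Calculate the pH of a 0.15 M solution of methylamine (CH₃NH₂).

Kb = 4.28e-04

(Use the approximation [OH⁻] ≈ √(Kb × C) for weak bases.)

[OH⁻] = √(Kb × C) = √(4.28e-04 × 0.15) = 8.0125e-03. pOH = 2.10, pH = 14 - pOH

pH = 11.90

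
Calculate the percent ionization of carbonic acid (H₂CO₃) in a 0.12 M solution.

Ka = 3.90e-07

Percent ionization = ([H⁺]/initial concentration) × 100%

Using Ka equilibrium: x² + Ka×x - Ka×C = 0. Solving: [H⁺] = 2.1614e-04. Percent = (2.1614e-04/0.12) × 100

Percent ionization = 0.18%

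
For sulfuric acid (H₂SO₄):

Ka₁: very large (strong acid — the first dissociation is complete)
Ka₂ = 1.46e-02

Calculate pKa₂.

pKa₂ = -log(Ka₂) = -log(1.46e-02) = 1.84.

pK_{a2} = 1.84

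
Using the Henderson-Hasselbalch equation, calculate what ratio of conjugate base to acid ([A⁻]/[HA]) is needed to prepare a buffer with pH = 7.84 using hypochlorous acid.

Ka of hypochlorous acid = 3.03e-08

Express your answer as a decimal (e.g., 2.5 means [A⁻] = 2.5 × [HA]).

pKa = -log(3.03e-08) = 7.5186. pH = pKa + log([A⁻]/[HA]), so log([A⁻]/[HA]) = pH − pKa = 7.84 − 7.5186 = 0.3214. [A⁻]/[HA] = 10^(0.3214) = 2.10

[A⁻]/[HA] = 2.10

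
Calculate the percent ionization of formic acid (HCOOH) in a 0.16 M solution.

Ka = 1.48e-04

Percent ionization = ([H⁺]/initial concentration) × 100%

Using Ka equilibrium: x² + Ka×x - Ka×C = 0. Solving: [H⁺] = 4.7928e-03. Percent = (4.7928e-03/0.16) × 100

Percent ionization = 3%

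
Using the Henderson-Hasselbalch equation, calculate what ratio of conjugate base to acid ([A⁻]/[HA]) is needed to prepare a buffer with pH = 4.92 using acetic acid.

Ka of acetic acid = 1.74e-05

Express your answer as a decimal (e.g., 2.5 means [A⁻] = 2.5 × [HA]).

pKa = -log(1.74e-05) = 4.7595. pH = pKa + log([A⁻]/[HA]), so log([A⁻]/[HA]) = pH − pKa = 4.92 − 4.7595 = 0.1605. [A⁻]/[HA] = 10^(0.1605) = 1.45

[A⁻]/[HA] = 1.45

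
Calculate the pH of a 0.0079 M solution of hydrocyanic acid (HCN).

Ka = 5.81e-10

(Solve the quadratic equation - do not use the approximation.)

x² + Ka×x - Ka×C = 0. Using quadratic formula: [H⁺] = 2.1421e-06

pH = 5.67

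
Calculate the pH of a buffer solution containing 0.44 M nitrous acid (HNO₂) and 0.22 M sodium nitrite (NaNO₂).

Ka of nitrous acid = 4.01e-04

pKa = -log(4.01e-04) = 3.40. pH = pKa + log([A⁻]/[HA]) = 3.40 + log(0.22/0.44)

pH = 3.10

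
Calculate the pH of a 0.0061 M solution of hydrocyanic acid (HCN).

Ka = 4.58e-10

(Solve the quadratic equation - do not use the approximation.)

x² + Ka×x - Ka×C = 0. Using quadratic formula: [H⁺] = 1.6712e-06

pH = 5.78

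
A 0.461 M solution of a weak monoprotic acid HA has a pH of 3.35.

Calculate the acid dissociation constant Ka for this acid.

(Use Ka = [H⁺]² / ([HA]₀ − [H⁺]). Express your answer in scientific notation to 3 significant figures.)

[H⁺] = 10^(−pH) = 10^(−3.35) = 4.467e-04 M. For HA ⇌ H⁺ + A⁻, Ka = [H⁺][A⁻]/[HA] = [H⁺]² / ([HA]₀ − [H⁺]) = (4.467e-04)² / (0.461 − 4.467e-04) = 4.33e-07.

K_a = 4.33e-07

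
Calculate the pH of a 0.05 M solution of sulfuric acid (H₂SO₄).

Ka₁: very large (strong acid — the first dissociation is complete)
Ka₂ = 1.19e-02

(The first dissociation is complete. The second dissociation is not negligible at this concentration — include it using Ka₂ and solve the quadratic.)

First dissociation is complete: [H⁺]₀ = [HSO₄⁻]₀ = C = 0.05 M. Second dissociation HSO₄⁻ ⇌ H⁺ + SO₄²⁻: let x = [SO₄²⁻]. Ka₂ = (C + x)·x / (C − x) = 1.19e-02 → x² + (C + Ka₂)·x − Ka₂·C = 0 → x² + 0.06190·x − 5.950e-04 = 0. x = (−0.06190 + √(0.06190² + 4 × 5.950e-04)) / 2 = 8.4569e-03 M. [H⁺] = C + x = 0.05 + 8.4569e-03 = 5.8457e-02 M. pH = -log(5.8457e-02) = 1.23.

pH = 1.23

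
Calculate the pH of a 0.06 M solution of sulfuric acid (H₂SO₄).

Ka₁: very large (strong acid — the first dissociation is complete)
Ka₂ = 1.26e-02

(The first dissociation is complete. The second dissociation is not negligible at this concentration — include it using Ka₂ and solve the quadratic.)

First dissociation is complete: [H⁺]₀ = [HSO₄⁻]₀ = C = 0.06 M. Second dissociation HSO₄⁻ ⇌ H⁺ + SO₄²⁻: let x = [SO₄²⁻]. Ka₂ = (C + x)·x / (C − x) = 1.26e-02 → x² + (C + Ka₂)·x − Ka₂·C = 0 → x² + 0.07260·x − 7.560e-04 = 0. x = (−0.07260 + √(0.07260² + 4 × 7.560e-04)) / 2 = 9.2378e-03 M. [H⁺] = C + x = 0.06 + 9.2378e-03 = 6.9238e-02 M. pH = -log(6.9238e-02) = 1.16.

pH = 1.16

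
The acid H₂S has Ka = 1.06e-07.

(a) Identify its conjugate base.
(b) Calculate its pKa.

(a) The conjugate base is formed by removing one H⁺ from H₂S, giving HS⁻. (b) pKa = -log(Ka) = -log(1.06e-07) = 6.97.

Conjugate base: HS⁻; pK_a = 6.97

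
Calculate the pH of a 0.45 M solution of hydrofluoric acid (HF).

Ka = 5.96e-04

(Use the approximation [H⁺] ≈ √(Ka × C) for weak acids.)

[H⁺] = √(Ka × C) = √(5.96e-04 × 0.45) = 1.6377e-02. pH = -log(1.6377e-02)

pH = 1.79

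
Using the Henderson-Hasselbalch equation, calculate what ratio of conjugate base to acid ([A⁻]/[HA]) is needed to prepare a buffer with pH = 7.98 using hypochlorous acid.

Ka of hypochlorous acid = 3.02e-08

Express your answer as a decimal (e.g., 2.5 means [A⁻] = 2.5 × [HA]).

pKa = -log(3.02e-08) = 7.5200. pH = pKa + log([A⁻]/[HA]), so log([A⁻]/[HA]) = pH − pKa = 7.98 − 7.5200 = 0.4600. [A⁻]/[HA] = 10^(0.4600) = 2.88

[A⁻]/[HA] = 2.88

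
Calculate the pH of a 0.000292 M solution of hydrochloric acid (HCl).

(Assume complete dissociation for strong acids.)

[H⁺] = 0.000292 M for strong acid. pH = -log[H⁺] = -log(0.000292)

pH = 3.53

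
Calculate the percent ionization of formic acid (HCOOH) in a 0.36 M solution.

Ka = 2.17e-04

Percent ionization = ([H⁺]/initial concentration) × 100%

Using Ka equilibrium: x² + Ka×x - Ka×C = 0. Solving: [H⁺] = 8.7307e-03. Percent = (8.7307e-03/0.36) × 100

Percent ionization = 2.43%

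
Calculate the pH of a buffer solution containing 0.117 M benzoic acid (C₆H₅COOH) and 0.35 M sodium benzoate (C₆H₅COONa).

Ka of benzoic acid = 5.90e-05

pKa = -log(5.90e-05) = 4.23. pH = pKa + log([A⁻]/[HA]) = 4.23 + log(0.35/0.117)

pH = 4.71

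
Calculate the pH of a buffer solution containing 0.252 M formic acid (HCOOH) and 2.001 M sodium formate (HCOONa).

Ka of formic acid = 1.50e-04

pKa = -log(1.50e-04) = 3.82. pH = pKa + log([A⁻]/[HA]) = 3.82 + log(2.001/0.252)

pH = 4.72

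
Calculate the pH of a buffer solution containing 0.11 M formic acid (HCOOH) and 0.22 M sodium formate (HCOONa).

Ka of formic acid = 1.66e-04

pKa = -log(1.66e-04) = 3.78. pH = pKa + log([A⁻]/[HA]) = 3.78 + log(0.22/0.11)

pH = 4.08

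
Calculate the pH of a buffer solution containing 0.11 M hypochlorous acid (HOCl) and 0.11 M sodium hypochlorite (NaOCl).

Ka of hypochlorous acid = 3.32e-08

pKa = -log(3.32e-08) = 7.48. pH = pKa + log([A⁻]/[HA]) = 7.48 + log(0.11/0.11)

pH = 7.48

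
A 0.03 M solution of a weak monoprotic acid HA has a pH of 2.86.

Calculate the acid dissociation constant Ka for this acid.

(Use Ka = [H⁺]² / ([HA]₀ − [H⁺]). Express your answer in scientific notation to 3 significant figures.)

[H⁺] = 10^(−pH) = 10^(−2.86) = 1.380e-03 M. For HA ⇌ H⁺ + A⁻, Ka = [H⁺][A⁻]/[HA] = [H⁺]² / ([HA]₀ − [H⁺]) = (1.380e-03)² / (0.03 − 1.380e-03) = 6.66e-05.

K_a = 6.66e-05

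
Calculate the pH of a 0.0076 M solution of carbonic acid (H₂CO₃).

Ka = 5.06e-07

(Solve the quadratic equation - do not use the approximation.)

x² + Ka×x - Ka×C = 0. Using quadratic formula: [H⁺] = 6.1760e-05

pH = 4.21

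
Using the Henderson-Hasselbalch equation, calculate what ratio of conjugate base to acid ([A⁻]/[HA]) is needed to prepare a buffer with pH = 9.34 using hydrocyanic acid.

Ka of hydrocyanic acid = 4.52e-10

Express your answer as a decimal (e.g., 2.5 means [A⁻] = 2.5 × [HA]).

pKa = -log(4.52e-10) = 9.3449. pH = pKa + log([A⁻]/[HA]), so log([A⁻]/[HA]) = pH − pKa = 9.34 − 9.3449 = -0.0049. [A⁻]/[HA] = 10^(-0.0049) = 0.989

[A⁻]/[HA] = 0.989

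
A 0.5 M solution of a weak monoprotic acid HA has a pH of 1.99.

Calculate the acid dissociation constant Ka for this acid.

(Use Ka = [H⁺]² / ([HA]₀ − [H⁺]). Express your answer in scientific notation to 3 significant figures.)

[H⁺] = 10^(−pH) = 10^(−1.99) = 1.023e-02 M. For HA ⇌ H⁺ + A⁻, Ka = [H⁺][A⁻]/[HA] = [H⁺]² / ([HA]₀ − [H⁺]) = (1.023e-02)² / (0.5 − 1.023e-02) = 2.14e-04.

K_a = 2.14e-04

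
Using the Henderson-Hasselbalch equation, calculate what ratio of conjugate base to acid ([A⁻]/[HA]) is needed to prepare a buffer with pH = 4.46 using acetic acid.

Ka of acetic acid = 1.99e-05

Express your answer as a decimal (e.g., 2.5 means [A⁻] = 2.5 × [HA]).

pKa = -log(1.99e-05) = 4.7011. pH = pKa + log([A⁻]/[HA]), so log([A⁻]/[HA]) = pH − pKa = 4.46 − 4.7011 = -0.2411. [A⁻]/[HA] = 10^(-0.2411) = 0.574

[A⁻]/[HA] = 0.574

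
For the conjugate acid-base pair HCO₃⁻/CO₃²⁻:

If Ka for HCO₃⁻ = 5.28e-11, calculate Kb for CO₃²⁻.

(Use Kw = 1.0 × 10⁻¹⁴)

For a conjugate pair Ka × Kb = Kw, so Kb = Kw/Ka = 1.0 × 10⁻¹⁴ / 5.28e-11 = 1.89e-04.

K_b = 1.89e-04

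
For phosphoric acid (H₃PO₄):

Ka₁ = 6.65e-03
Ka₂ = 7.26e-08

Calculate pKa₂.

pKa₂ = -log(Ka₂) = -log(7.26e-08) = 7.14.

pK_{a2} = 7.14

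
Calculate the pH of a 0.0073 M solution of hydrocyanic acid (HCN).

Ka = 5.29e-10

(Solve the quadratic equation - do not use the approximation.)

x² + Ka×x - Ka×C = 0. Using quadratic formula: [H⁺] = 1.9649e-06

pH = 5.71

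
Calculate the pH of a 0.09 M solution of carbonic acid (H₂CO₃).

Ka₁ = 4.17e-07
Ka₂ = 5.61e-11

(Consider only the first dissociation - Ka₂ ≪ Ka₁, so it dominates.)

First dissociation dominates. From Ka₁ = [H⁺][HA⁻]/[H₂A], x² + Ka₁·x − Ka₁·C = 0 with C = 0.09 M and Ka₁ = 4.17e-07. Solving: [H⁺] = (−Ka₁ + √(Ka₁² + 4·Ka₁·C)) / 2 = 1.9352e-04 M. pH = -log(1.9352e-04) = 3.71.

pH = 3.71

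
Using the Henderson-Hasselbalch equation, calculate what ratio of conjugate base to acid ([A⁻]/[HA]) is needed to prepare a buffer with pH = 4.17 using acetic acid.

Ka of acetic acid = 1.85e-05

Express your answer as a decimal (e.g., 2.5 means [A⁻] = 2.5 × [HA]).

pKa = -log(1.85e-05) = 4.7328. pH = pKa + log([A⁻]/[HA]), so log([A⁻]/[HA]) = pH − pKa = 4.17 − 4.7328 = -0.5628. [A⁻]/[HA] = 10^(-0.5628) = 0.274

[A⁻]/[HA] = 0.274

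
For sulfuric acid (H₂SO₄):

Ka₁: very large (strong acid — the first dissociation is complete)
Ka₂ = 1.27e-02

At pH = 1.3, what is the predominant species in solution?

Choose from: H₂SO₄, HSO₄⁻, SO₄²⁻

The first dissociation is complete, so H₂SO₄ itself is never the predominant species in water; pKa₂ = -log(1.27e-02) = 1.90. For a polyprotic acid the predominant species crosses at each pKa: below pKa_n the protonated form dominates, above it the deprotonated form does. At pH = 1.3, the predominant species is HSO₄⁻.

HSO₄⁻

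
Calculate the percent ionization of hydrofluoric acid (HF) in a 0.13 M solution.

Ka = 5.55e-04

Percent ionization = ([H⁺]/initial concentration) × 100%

Using Ka equilibrium: x² + Ka×x - Ka×C = 0. Solving: [H⁺] = 8.2211e-03. Percent = (8.2211e-03/0.13) × 100

Percent ionization = 6.32%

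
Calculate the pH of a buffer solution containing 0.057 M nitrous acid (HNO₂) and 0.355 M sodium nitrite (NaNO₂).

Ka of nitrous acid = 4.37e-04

pKa = -log(4.37e-04) = 3.36. pH = pKa + log([A⁻]/[HA]) = 3.36 + log(0.355/0.057)

pH = 4.15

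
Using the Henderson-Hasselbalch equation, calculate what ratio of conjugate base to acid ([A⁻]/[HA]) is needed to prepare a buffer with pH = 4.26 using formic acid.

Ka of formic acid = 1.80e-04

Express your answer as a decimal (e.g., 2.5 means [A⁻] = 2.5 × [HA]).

pKa = -log(1.80e-04) = 3.7447. pH = pKa + log([A⁻]/[HA]), so log([A⁻]/[HA]) = pH − pKa = 4.26 − 3.7447 = 0.5153. [A⁻]/[HA] = 10^(0.5153) = 3.28

[A⁻]/[HA] = 3.28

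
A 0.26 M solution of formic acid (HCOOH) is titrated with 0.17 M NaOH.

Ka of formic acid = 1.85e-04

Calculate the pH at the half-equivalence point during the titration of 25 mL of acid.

At half-equivalence [HA] = [A⁻], so Henderson-Hasselbalch gives pH = pKa = -log(1.85e-04) = 3.73.

pH = pKa = 3.73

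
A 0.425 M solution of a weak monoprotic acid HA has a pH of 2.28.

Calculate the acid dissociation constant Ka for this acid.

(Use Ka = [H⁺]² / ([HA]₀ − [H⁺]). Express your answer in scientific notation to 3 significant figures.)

[H⁺] = 10^(−pH) = 10^(−2.28) = 5.248e-03 M. For HA ⇌ H⁺ + A⁻, Ka = [H⁺][A⁻]/[HA] = [H⁺]² / ([HA]₀ − [H⁺]) = (5.248e-03)² / (0.425 − 5.248e-03) = 6.56e-05.

K_a = 6.56e-05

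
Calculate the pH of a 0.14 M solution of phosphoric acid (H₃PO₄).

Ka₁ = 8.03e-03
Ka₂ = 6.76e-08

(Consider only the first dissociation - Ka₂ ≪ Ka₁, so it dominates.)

First dissociation dominates. From Ka₁ = [H⁺][HA⁻]/[H₂A], x² + Ka₁·x − Ka₁·C = 0 with C = 0.14 M and Ka₁ = 8.03e-03. Solving: [H⁺] = (−Ka₁ + √(Ka₁² + 4·Ka₁·C)) / 2 = 2.9754e-02 M. pH = -log(2.9754e-02) = 1.53.

pH = 1.53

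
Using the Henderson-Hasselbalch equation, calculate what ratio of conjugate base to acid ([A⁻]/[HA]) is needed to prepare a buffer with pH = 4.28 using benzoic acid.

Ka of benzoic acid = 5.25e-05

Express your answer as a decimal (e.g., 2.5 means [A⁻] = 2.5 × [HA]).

pKa = -log(5.25e-05) = 4.2798. pH = pKa + log([A⁻]/[HA]), so log([A⁻]/[HA]) = pH − pKa = 4.28 − 4.2798 = 0.0002. [A⁻]/[HA] = 10^(0.0002) = 1.00

[A⁻]/[HA] = 1.00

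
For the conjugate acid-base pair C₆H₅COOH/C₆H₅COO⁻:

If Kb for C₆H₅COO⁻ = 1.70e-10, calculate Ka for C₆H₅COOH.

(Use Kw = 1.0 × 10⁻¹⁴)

For a conjugate pair Ka × Kb = Kw, so Ka = Kw/Kb = 1.0 × 10⁻¹⁴ / 1.70e-10 = 5.88e-05.

K_a = 5.88e-05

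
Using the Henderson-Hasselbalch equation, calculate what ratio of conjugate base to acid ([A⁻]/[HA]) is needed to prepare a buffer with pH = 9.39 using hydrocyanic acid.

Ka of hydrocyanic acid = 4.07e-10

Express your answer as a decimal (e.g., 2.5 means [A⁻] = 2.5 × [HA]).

pKa = -log(4.07e-10) = 9.3904. pH = pKa + log([A⁻]/[HA]), so log([A⁻]/[HA]) = pH − pKa = 9.39 − 9.3904 = -0.0004. [A⁻]/[HA] = 10^(-0.0004) = 0.999

[A⁻]/[HA] = 0.999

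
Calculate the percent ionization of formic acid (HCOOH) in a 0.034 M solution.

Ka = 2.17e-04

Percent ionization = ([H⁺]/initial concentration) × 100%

Using Ka equilibrium: x² + Ka×x - Ka×C = 0. Solving: [H⁺] = 2.6099e-03. Percent = (2.6099e-03/0.034) × 100

Percent ionization = 7.68%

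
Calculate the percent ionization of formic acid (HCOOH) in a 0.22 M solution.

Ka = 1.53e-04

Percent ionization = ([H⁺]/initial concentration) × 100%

Using Ka equilibrium: x² + Ka×x - Ka×C = 0. Solving: [H⁺] = 5.7257e-03. Percent = (5.7257e-03/0.22) × 100

Percent ionization = 2.6%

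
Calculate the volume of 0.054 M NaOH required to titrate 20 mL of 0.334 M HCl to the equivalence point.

At equivalence: moles acid = moles base. moles HCl = 0.334 × 20/1000 = 0.00668 mol. V_base = moles / 0.054 × 1000 = 123.7 mL.

V_{base} = 123.7 mL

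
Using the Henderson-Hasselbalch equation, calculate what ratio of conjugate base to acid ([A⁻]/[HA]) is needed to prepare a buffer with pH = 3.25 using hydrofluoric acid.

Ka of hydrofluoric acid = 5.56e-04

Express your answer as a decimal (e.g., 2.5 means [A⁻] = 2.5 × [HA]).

pKa = -log(5.56e-04) = 3.2549. pH = pKa + log([A⁻]/[HA]), so log([A⁻]/[HA]) = pH − pKa = 3.25 − 3.2549 = -0.0049. [A⁻]/[HA] = 10^(-0.0049) = 0.989

[A⁻]/[HA] = 0.989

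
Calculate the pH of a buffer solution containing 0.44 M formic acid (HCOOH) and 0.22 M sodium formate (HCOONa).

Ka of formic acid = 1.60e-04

pKa = -log(1.60e-04) = 3.80. pH = pKa + log([A⁻]/[HA]) = 3.80 + log(0.22/0.44)

pH = 3.49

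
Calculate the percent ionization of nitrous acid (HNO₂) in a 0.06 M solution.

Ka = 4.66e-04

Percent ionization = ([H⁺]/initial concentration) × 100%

Using Ka equilibrium: x² + Ka×x - Ka×C = 0. Solving: [H⁺] = 5.0599e-03. Percent = (5.0599e-03/0.06) × 100

Percent ionization = 8.43%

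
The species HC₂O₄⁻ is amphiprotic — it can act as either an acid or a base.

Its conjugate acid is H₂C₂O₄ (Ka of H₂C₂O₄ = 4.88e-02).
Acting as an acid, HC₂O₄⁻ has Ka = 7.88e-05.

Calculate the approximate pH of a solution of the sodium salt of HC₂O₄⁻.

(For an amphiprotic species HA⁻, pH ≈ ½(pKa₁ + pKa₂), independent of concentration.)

pKa₁ = -log(4.88e-02) = 1.31; pKa₂ = -log(7.88e-05) = 4.10. For an amphiprotic species, pH ≈ ½(pKa₁ + pKa₂) = ½(1.31 + 4.10) = 2.71.

pH = 2.71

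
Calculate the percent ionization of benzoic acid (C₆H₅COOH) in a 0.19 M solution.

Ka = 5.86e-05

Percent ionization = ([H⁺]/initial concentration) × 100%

Using Ka equilibrium: x² + Ka×x - Ka×C = 0. Solving: [H⁺] = 3.3076e-03. Percent = (3.3076e-03/0.19) × 100

Percent ionization = 1.74%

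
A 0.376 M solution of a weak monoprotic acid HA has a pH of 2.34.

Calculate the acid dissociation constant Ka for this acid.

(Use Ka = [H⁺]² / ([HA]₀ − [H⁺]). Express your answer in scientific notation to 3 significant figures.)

[H⁺] = 10^(−pH) = 10^(−2.34) = 4.571e-03 M. For HA ⇌ H⁺ + A⁻, Ka = [H⁺][A⁻]/[HA] = [H⁺]² / ([HA]₀ − [H⁺]) = (4.571e-03)² / (0.376 − 4.571e-03) = 5.63e-05.

K_a = 5.63e-05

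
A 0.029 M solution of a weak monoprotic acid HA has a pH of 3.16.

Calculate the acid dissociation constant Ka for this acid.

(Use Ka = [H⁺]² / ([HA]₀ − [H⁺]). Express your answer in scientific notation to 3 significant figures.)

[H⁺] = 10^(−pH) = 10^(−3.16) = 6.918e-04 M. For HA ⇌ H⁺ + A⁻, Ka = [H⁺][A⁻]/[HA] = [H⁺]² / ([HA]₀ − [H⁺]) = (6.918e-04)² / (0.029 − 6.918e-04) = 1.69e-05.

K_a = 1.69e-05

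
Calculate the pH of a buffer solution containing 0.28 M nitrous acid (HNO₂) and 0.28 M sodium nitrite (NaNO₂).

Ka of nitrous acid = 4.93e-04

pKa = -log(4.93e-04) = 3.31. pH = pKa + log([A⁻]/[HA]) = 3.31 + log(0.28/0.28)

pH = 3.31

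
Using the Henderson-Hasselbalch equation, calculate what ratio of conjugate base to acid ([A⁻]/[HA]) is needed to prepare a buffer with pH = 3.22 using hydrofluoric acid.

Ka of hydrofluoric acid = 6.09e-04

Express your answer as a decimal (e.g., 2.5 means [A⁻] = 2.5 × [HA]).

pKa = -log(6.09e-04) = 3.2154. pH = pKa + log([A⁻]/[HA]), so log([A⁻]/[HA]) = pH − pKa = 3.22 − 3.2154 = 0.0046. [A⁻]/[HA] = 10^(0.0046) = 1.01

[A⁻]/[HA] = 1.01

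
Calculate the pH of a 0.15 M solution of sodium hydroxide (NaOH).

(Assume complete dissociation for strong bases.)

[OH⁻] = 0.15 M for strong base. pOH = -log[OH⁻] = 0.82, pH = 14 - pOH

pH = 13.18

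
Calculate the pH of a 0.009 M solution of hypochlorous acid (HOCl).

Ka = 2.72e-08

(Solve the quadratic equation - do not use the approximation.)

x² + Ka×x - Ka×C = 0. Using quadratic formula: [H⁺] = 1.5632e-05

pH = 4.81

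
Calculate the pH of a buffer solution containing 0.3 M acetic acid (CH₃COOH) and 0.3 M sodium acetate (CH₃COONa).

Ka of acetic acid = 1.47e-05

pKa = -log(1.47e-05) = 4.83. pH = pKa + log([A⁻]/[HA]) = 4.83 + log(0.3/0.3)

pH = 4.83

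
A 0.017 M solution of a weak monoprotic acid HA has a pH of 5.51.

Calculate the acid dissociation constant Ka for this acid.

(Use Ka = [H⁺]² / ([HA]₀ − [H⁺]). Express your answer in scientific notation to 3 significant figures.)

[H⁺] = 10^(−pH) = 10^(−5.51) = 3.090e-06 M. For HA ⇌ H⁺ + A⁻, Ka = [H⁺][A⁻]/[HA] = [H⁺]² / ([HA]₀ − [H⁺]) = (3.090e-06)² / (0.017 − 3.090e-06) = 5.62e-10.

K_a = 5.62e-10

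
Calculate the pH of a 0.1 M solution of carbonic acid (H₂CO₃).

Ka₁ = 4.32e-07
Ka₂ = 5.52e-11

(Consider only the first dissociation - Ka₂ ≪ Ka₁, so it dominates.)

First dissociation dominates. From Ka₁ = [H⁺][HA⁻]/[H₂A], x² + Ka₁·x − Ka₁·C = 0 with C = 0.1 M and Ka₁ = 4.32e-07. Solving: [H⁺] = (−Ka₁ + √(Ka₁² + 4·Ka₁·C)) / 2 = 2.0763e-04 M. pH = -log(2.0763e-04) = 3.68.

pH = 3.68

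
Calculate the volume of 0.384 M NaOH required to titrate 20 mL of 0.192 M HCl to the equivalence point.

At equivalence: moles acid = moles base. moles HCl = 0.192 × 20/1000 = 0.00384 mol. V_base = moles / 0.384 × 1000 = 10.0 mL.

V_{base} = 10.0 mL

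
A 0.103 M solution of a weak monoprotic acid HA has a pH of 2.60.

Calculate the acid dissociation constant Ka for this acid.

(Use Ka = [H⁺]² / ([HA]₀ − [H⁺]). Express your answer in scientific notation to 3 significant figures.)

[H⁺] = 10^(−pH) = 10^(−2.60) = 2.512e-03 M. For HA ⇌ H⁺ + A⁻, Ka = [H⁺][A⁻]/[HA] = [H⁺]² / ([HA]₀ − [H⁺]) = (2.512e-03)² / (0.103 − 2.512e-03) = 6.28e-05.

K_a = 6.28e-05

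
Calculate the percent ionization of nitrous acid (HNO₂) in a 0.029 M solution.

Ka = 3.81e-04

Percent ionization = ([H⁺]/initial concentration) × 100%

Using Ka equilibrium: x² + Ka×x - Ka×C = 0. Solving: [H⁺] = 3.1390e-03. Percent = (3.1390e-03/0.029) × 100

Percent ionization = 10.8%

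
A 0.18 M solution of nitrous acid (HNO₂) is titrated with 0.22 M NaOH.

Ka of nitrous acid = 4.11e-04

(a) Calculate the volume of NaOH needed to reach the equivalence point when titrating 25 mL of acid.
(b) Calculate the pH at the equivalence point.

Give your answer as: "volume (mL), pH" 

moles acid = 0.18 × 25/1000 = 0.0045 mol; V_base = moles/0.22 × 1000 = 20.5 mL. At equivalence only the conjugate base is present: [A⁻] = 0.0045/0.045 = 9.9000e-02 M. Kb = Kw/Ka = 2.43e-11; [OH⁻] = √(Kb × [A⁻]) = 1.5520e-06; pOH = 5.81; pH = 14 - pOH = 8.19.

V = 20.5 mL, pH = 8.19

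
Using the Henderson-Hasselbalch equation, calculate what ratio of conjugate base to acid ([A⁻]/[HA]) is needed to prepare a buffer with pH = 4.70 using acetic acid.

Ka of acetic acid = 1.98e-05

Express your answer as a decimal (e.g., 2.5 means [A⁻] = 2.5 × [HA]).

pKa = -log(1.98e-05) = 4.7033. pH = pKa + log([A⁻]/[HA]), so log([A⁻]/[HA]) = pH − pKa = 4.70 − 4.7033 = -0.0033. [A⁻]/[HA] = 10^(-0.0033) = 0.992

[A⁻]/[HA] = 0.992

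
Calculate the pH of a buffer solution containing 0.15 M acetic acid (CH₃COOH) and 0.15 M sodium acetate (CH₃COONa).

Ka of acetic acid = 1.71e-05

pKa = -log(1.71e-05) = 4.77. pH = pKa + log([A⁻]/[HA]) = 4.77 + log(0.15/0.15)

pH = 4.77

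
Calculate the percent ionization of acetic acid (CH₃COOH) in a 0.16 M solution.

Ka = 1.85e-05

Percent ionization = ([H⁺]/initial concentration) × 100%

Using Ka equilibrium: x² + Ka×x - Ka×C = 0. Solving: [H⁺] = 1.7112e-03. Percent = (1.7112e-03/0.16) × 100

Percent ionization = 1.07%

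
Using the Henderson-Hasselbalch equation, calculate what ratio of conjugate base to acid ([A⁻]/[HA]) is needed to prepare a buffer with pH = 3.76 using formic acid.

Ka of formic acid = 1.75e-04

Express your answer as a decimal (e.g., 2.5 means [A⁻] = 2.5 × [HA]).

pKa = -log(1.75e-04) = 3.7570. pH = pKa + log([A⁻]/[HA]), so log([A⁻]/[HA]) = pH − pKa = 3.76 − 3.7570 = 0.0030. [A⁻]/[HA] = 10^(0.0030) = 1.01

[A⁻]/[HA] = 1.01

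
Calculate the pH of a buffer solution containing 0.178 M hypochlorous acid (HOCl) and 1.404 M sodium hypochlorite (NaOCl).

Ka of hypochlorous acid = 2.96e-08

pKa = -log(2.96e-08) = 7.53. pH = pKa + log([A⁻]/[HA]) = 7.53 + log(1.404/0.178)

pH = 8.43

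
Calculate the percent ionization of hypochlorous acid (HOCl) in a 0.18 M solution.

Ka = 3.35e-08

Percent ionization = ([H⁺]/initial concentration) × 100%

Using Ka equilibrium: x² + Ka×x - Ka×C = 0. Solving: [H⁺] = 7.7636e-05. Percent = (7.7636e-05/0.18) × 100

Percent ionization = 0.0431%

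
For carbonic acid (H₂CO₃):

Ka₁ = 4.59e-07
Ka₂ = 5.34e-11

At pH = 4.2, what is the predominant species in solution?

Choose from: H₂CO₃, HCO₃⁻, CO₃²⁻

pKa₁ = 6.34, pKa₂ = 10.27. For a polyprotic acid the predominant species crosses at each pKa: below pKa_n the protonated form dominates, above it the deprotonated form does. At pH = 4.2, the predominant species is H₂CO₃.

H₂CO₃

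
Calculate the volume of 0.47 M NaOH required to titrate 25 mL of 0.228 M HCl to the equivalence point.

At equivalence: moles acid = moles base. moles HCl = 0.228 × 25/1000 = 0.0057 mol. V_base = moles / 0.47 × 1000 = 12.1 mL.

V_{base} = 12.1 mL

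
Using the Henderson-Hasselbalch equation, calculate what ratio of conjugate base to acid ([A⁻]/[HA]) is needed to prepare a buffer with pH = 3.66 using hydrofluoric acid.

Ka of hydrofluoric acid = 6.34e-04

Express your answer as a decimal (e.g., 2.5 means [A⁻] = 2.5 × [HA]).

pKa = -log(6.34e-04) = 3.1979. pH = pKa + log([A⁻]/[HA]), so log([A⁻]/[HA]) = pH − pKa = 3.66 − 3.1979 = 0.4621. [A⁻]/[HA] = 10^(0.4621) = 2.90

[A⁻]/[HA] = 2.90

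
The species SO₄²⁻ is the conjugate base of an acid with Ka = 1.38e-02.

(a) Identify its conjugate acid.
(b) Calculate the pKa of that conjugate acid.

(a) The conjugate acid is formed by adding one H⁺ to SO₄²⁻, giving HSO₄⁻. (b) pKa = -log(Ka) = -log(1.38e-02) = 1.86.

Conjugate acid: HSO₄⁻; pK_a = 1.86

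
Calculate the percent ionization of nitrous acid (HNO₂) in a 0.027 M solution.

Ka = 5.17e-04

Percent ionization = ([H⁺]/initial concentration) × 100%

Using Ka equilibrium: x² + Ka×x - Ka×C = 0. Solving: [H⁺] = 3.4866e-03. Percent = (3.4866e-03/0.027) × 100

Percent ionization = 12.9%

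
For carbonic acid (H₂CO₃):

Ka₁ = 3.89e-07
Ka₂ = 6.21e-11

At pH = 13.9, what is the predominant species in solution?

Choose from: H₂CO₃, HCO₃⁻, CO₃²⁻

pKa₁ = 6.41, pKa₂ = 10.21. For a polyprotic acid the predominant species crosses at each pKa: below pKa_n the protonated form dominates, above it the deprotonated form does. At pH = 13.9, the predominant species is CO₃²⁻.

CO₃²⁻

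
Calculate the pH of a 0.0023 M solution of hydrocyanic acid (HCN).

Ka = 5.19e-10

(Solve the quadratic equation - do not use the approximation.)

x² + Ka×x - Ka×C = 0. Using quadratic formula: [H⁺] = 1.0923e-06

pH = 5.96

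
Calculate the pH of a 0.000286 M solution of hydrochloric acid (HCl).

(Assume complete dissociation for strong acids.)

[H⁺] = 0.000286 M for strong acid. pH = -log[H⁺] = -log(0.000286)

pH = 3.54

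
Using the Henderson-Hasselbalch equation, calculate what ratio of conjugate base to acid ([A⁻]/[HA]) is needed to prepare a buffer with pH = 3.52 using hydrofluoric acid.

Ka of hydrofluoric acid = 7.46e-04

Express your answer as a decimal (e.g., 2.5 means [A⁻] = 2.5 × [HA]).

pKa = -log(7.46e-04) = 3.1273. pH = pKa + log([A⁻]/[HA]), so log([A⁻]/[HA]) = pH − pKa = 3.52 − 3.1273 = 0.3927. [A⁻]/[HA] = 10^(0.3927) = 2.47

[A⁻]/[HA] = 2.47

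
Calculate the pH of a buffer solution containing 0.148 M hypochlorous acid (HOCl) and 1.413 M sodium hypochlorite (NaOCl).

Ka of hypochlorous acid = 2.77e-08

pKa = -log(2.77e-08) = 7.56. pH = pKa + log([A⁻]/[HA]) = 7.56 + log(1.413/0.148)

pH = 8.54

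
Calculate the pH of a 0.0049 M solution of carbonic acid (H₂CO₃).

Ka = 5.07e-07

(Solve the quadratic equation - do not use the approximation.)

x² + Ka×x - Ka×C = 0. Using quadratic formula: [H⁺] = 4.9590e-05

pH = 4.30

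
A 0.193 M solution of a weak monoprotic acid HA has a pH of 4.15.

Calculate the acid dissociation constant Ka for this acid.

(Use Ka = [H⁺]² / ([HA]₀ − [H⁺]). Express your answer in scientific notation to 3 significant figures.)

[H⁺] = 10^(−pH) = 10^(−4.15) = 7.079e-05 M. For HA ⇌ H⁺ + A⁻, Ka = [H⁺][A⁻]/[HA] = [H⁺]² / ([HA]₀ − [H⁺]) = (7.079e-05)² / (0.193 − 7.079e-05) = 2.60e-08.

K_a = 2.60e-08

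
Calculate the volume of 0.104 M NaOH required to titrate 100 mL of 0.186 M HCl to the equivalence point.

At equivalence: moles acid = moles base. moles HCl = 0.186 × 100/1000 = 0.0186 mol. V_base = moles / 0.104 × 1000 = 178.8 mL.

V_{base} = 178.8 mL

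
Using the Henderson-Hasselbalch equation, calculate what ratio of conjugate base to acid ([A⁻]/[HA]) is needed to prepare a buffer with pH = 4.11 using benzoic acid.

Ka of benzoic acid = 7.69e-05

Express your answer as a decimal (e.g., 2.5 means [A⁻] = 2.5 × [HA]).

pKa = -log(7.69e-05) = 4.1141. pH = pKa + log([A⁻]/[HA]), so log([A⁻]/[HA]) = pH − pKa = 4.11 − 4.1141 = -0.0041. [A⁻]/[HA] = 10^(-0.0041) = 0.991

[A⁻]/[HA] = 0.991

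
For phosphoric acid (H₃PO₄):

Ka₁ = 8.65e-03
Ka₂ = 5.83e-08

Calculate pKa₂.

pKa₂ = -log(Ka₂) = -log(5.83e-08) = 7.23.

pK_{a2} = 7.23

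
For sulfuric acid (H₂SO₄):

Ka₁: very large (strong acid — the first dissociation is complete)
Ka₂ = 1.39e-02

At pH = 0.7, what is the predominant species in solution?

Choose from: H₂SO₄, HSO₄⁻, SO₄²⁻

The first dissociation is complete, so H₂SO₄ itself is never the predominant species in water; pKa₂ = -log(1.39e-02) = 1.86. For a polyprotic acid the predominant species crosses at each pKa: below pKa_n the protonated form dominates, above it the deprotonated form does. At pH = 0.7, the predominant species is HSO₄⁻.

HSO₄⁻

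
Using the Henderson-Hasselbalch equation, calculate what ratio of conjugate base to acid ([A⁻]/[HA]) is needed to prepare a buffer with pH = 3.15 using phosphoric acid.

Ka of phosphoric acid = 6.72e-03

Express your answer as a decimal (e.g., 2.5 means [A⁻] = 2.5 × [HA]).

pKa = -log(6.72e-03) = 2.1726. pH = pKa + log([A⁻]/[HA]), so log([A⁻]/[HA]) = pH − pKa = 3.15 − 2.1726 = 0.9774. [A⁻]/[HA] = 10^(0.9774) = 9.49

[A⁻]/[HA] = 9.49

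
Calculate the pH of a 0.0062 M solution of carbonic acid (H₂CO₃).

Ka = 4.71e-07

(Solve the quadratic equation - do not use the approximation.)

x² + Ka×x - Ka×C = 0. Using quadratic formula: [H⁺] = 5.3804e-05

pH = 4.27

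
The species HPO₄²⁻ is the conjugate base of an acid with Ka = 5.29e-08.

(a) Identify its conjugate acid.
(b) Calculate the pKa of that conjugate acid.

(a) The conjugate acid is formed by adding one H⁺ to HPO₄²⁻, giving H₂PO₄⁻. (b) pKa = -log(Ka) = -log(5.29e-08) = 7.28.

Conjugate acid: H₂PO₄⁻; pK_a = 7.28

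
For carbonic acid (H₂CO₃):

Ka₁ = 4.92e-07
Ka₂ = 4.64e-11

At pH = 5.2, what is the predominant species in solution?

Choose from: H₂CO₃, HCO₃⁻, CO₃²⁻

pKa₁ = 6.31, pKa₂ = 10.33. For a polyprotic acid the predominant species crosses at each pKa: below pKa_n the protonated form dominates, above it the deprotonated form does. At pH = 5.2, the predominant species is H₂CO₃.

H₂CO₃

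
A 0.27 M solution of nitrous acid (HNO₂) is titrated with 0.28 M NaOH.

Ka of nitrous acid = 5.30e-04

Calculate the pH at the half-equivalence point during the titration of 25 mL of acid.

At half-equivalence [HA] = [A⁻], so Henderson-Hasselbalch gives pH = pKa = -log(5.30e-04) = 3.28.

pH = pKa = 3.28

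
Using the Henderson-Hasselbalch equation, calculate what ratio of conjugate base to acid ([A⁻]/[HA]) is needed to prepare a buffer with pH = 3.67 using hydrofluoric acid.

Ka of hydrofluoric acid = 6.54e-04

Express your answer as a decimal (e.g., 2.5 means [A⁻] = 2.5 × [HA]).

pKa = -log(6.54e-04) = 3.1844. pH = pKa + log([A⁻]/[HA]), so log([A⁻]/[HA]) = pH − pKa = 3.67 − 3.1844 = 0.4856. [A⁻]/[HA] = 10^(0.4856) = 3.06

[A⁻]/[HA] = 3.06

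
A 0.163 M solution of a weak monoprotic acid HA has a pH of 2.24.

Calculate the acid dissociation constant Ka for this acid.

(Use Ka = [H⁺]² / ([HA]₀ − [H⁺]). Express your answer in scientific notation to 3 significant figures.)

[H⁺] = 10^(−pH) = 10^(−2.24) = 5.754e-03 M. For HA ⇌ H⁺ + A⁻, Ka = [H⁺][A⁻]/[HA] = [H⁺]² / ([HA]₀ − [H⁺]) = (5.754e-03)² / (0.163 − 5.754e-03) = 2.11e-04.

K_a = 2.11e-04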